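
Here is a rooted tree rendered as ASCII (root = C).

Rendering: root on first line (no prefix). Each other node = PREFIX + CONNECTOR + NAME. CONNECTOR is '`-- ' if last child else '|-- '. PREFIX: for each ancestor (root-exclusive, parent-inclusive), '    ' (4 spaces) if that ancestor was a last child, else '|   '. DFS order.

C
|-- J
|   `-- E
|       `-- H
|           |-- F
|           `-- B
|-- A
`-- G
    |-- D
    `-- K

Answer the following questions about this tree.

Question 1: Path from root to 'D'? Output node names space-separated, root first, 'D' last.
Walk down from root: C -> G -> D

Answer: C G D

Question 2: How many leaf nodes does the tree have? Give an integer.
Leaves (nodes with no children): A, B, D, F, K

Answer: 5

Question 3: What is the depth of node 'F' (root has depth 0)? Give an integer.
Answer: 4

Derivation:
Path from root to F: C -> J -> E -> H -> F
Depth = number of edges = 4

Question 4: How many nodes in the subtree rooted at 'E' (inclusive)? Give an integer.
Answer: 4

Derivation:
Subtree rooted at E contains: B, E, F, H
Count = 4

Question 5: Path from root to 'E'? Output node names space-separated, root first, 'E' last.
Walk down from root: C -> J -> E

Answer: C J E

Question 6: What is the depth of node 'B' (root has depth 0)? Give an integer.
Answer: 4

Derivation:
Path from root to B: C -> J -> E -> H -> B
Depth = number of edges = 4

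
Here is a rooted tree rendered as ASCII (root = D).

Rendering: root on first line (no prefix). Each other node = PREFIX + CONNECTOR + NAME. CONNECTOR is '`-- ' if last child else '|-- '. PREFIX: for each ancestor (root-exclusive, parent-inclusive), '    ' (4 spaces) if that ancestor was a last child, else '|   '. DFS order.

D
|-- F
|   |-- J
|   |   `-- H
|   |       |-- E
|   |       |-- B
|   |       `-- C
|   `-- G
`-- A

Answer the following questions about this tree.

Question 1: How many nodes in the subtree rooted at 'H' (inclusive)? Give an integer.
Subtree rooted at H contains: B, C, E, H
Count = 4

Answer: 4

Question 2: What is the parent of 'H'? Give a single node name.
Answer: J

Derivation:
Scan adjacency: H appears as child of J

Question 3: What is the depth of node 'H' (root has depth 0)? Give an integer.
Answer: 3

Derivation:
Path from root to H: D -> F -> J -> H
Depth = number of edges = 3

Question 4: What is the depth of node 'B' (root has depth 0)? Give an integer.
Answer: 4

Derivation:
Path from root to B: D -> F -> J -> H -> B
Depth = number of edges = 4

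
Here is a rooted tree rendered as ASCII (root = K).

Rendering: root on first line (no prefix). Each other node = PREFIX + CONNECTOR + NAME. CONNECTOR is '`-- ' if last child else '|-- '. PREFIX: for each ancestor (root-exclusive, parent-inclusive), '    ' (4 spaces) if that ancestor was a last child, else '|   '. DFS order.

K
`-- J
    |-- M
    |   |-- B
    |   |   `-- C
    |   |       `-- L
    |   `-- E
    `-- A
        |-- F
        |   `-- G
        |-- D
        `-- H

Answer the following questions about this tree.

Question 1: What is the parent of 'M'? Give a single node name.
Answer: J

Derivation:
Scan adjacency: M appears as child of J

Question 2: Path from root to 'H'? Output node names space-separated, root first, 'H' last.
Answer: K J A H

Derivation:
Walk down from root: K -> J -> A -> H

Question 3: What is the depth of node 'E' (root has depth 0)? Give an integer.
Answer: 3

Derivation:
Path from root to E: K -> J -> M -> E
Depth = number of edges = 3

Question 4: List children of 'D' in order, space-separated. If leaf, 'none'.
Node D's children (from adjacency): (leaf)

Answer: none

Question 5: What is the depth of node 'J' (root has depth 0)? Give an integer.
Path from root to J: K -> J
Depth = number of edges = 1

Answer: 1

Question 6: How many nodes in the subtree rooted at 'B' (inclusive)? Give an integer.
Answer: 3

Derivation:
Subtree rooted at B contains: B, C, L
Count = 3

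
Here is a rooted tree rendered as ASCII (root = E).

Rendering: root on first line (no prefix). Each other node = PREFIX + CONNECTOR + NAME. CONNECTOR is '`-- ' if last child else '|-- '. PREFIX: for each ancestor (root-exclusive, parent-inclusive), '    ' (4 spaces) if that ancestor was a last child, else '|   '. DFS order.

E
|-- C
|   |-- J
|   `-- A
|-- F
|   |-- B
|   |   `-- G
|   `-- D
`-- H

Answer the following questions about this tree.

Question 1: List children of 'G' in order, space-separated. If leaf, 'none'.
Node G's children (from adjacency): (leaf)

Answer: none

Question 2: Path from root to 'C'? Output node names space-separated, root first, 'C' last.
Answer: E C

Derivation:
Walk down from root: E -> C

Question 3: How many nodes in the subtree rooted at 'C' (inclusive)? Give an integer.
Subtree rooted at C contains: A, C, J
Count = 3

Answer: 3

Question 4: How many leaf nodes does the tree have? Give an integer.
Leaves (nodes with no children): A, D, G, H, J

Answer: 5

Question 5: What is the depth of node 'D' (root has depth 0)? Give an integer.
Answer: 2

Derivation:
Path from root to D: E -> F -> D
Depth = number of edges = 2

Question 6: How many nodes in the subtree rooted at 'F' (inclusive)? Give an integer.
Answer: 4

Derivation:
Subtree rooted at F contains: B, D, F, G
Count = 4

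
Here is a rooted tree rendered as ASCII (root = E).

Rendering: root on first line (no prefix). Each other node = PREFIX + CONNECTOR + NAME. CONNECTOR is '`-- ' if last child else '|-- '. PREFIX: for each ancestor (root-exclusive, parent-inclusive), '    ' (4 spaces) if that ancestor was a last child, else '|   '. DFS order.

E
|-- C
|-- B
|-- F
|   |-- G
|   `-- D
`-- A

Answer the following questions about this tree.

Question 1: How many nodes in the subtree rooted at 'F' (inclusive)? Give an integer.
Answer: 3

Derivation:
Subtree rooted at F contains: D, F, G
Count = 3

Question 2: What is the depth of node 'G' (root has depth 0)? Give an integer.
Path from root to G: E -> F -> G
Depth = number of edges = 2

Answer: 2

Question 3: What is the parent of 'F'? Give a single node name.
Scan adjacency: F appears as child of E

Answer: E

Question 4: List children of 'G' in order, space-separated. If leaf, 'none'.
Answer: none

Derivation:
Node G's children (from adjacency): (leaf)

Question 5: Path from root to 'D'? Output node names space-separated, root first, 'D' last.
Walk down from root: E -> F -> D

Answer: E F D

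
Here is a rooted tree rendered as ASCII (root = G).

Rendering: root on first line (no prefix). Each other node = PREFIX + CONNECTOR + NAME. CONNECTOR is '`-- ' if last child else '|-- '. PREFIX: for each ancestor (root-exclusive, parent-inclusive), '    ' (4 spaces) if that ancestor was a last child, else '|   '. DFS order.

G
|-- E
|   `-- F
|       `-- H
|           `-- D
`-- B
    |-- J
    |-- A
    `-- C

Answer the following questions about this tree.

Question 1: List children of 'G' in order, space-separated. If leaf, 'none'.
Node G's children (from adjacency): E, B

Answer: E B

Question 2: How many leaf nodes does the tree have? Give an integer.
Answer: 4

Derivation:
Leaves (nodes with no children): A, C, D, J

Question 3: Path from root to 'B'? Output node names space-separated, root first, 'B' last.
Answer: G B

Derivation:
Walk down from root: G -> B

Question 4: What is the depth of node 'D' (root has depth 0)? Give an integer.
Answer: 4

Derivation:
Path from root to D: G -> E -> F -> H -> D
Depth = number of edges = 4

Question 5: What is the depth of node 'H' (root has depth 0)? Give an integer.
Path from root to H: G -> E -> F -> H
Depth = number of edges = 3

Answer: 3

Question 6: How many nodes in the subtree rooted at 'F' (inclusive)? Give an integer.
Answer: 3

Derivation:
Subtree rooted at F contains: D, F, H
Count = 3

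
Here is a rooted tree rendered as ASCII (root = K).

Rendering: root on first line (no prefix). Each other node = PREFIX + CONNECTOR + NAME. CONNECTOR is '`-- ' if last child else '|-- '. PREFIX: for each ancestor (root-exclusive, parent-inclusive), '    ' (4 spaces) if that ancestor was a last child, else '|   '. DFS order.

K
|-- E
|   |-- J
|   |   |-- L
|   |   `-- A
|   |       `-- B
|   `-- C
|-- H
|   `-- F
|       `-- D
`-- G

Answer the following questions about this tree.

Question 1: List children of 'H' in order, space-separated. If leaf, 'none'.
Answer: F

Derivation:
Node H's children (from adjacency): F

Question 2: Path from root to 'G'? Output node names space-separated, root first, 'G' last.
Answer: K G

Derivation:
Walk down from root: K -> G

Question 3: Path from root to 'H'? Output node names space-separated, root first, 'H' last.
Walk down from root: K -> H

Answer: K H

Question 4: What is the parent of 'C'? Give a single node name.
Answer: E

Derivation:
Scan adjacency: C appears as child of E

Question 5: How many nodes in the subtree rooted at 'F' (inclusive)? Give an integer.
Subtree rooted at F contains: D, F
Count = 2

Answer: 2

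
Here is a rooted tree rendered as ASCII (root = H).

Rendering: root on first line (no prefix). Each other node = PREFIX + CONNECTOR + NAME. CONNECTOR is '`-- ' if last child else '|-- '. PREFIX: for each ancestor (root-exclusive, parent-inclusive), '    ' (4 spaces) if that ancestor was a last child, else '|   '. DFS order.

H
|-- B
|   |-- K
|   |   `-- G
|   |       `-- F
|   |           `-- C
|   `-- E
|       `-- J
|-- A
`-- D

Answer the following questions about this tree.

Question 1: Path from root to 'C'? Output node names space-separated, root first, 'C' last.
Answer: H B K G F C

Derivation:
Walk down from root: H -> B -> K -> G -> F -> C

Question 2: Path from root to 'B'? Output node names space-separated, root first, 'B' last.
Walk down from root: H -> B

Answer: H B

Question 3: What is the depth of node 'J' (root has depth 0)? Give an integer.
Answer: 3

Derivation:
Path from root to J: H -> B -> E -> J
Depth = number of edges = 3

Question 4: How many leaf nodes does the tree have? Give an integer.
Answer: 4

Derivation:
Leaves (nodes with no children): A, C, D, J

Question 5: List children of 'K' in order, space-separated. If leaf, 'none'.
Answer: G

Derivation:
Node K's children (from adjacency): G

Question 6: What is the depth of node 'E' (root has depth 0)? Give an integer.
Path from root to E: H -> B -> E
Depth = number of edges = 2

Answer: 2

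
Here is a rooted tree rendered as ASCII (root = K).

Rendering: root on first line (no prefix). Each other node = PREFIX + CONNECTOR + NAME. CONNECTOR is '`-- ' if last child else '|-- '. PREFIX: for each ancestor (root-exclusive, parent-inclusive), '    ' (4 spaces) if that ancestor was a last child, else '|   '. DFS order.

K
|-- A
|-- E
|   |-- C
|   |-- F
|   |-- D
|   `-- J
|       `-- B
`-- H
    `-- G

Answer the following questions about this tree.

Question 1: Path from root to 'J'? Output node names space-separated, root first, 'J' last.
Walk down from root: K -> E -> J

Answer: K E J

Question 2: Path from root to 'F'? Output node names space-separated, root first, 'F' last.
Answer: K E F

Derivation:
Walk down from root: K -> E -> F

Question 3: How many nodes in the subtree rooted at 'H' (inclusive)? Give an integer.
Answer: 2

Derivation:
Subtree rooted at H contains: G, H
Count = 2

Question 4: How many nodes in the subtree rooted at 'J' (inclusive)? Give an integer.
Subtree rooted at J contains: B, J
Count = 2

Answer: 2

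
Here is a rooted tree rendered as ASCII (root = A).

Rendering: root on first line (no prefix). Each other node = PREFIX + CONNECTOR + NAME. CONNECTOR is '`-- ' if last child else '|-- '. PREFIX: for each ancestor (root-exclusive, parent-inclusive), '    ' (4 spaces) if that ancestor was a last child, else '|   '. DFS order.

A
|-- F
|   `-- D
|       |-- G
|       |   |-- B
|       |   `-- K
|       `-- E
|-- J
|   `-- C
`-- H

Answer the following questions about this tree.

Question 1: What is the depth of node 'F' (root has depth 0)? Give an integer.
Path from root to F: A -> F
Depth = number of edges = 1

Answer: 1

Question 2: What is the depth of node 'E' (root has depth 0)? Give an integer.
Answer: 3

Derivation:
Path from root to E: A -> F -> D -> E
Depth = number of edges = 3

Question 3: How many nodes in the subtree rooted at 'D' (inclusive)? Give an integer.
Subtree rooted at D contains: B, D, E, G, K
Count = 5

Answer: 5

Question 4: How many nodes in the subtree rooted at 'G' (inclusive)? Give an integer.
Answer: 3

Derivation:
Subtree rooted at G contains: B, G, K
Count = 3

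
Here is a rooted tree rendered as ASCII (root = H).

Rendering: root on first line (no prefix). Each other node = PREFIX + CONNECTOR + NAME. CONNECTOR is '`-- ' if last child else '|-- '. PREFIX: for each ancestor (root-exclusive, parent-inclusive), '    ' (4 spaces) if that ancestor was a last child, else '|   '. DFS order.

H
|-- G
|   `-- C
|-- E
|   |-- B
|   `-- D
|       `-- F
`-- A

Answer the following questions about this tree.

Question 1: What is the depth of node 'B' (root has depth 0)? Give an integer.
Path from root to B: H -> E -> B
Depth = number of edges = 2

Answer: 2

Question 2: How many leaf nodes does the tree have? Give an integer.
Leaves (nodes with no children): A, B, C, F

Answer: 4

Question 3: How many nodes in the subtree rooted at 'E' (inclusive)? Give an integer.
Answer: 4

Derivation:
Subtree rooted at E contains: B, D, E, F
Count = 4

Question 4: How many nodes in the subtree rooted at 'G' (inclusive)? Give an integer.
Answer: 2

Derivation:
Subtree rooted at G contains: C, G
Count = 2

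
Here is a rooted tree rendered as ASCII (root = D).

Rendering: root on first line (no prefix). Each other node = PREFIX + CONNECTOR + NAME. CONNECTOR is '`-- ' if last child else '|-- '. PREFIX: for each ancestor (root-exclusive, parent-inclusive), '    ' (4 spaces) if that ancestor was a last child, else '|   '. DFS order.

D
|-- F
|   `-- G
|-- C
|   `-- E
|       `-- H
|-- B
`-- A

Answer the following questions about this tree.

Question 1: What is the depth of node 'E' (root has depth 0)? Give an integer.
Answer: 2

Derivation:
Path from root to E: D -> C -> E
Depth = number of edges = 2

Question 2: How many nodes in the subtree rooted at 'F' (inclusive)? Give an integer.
Subtree rooted at F contains: F, G
Count = 2

Answer: 2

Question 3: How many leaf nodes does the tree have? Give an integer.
Answer: 4

Derivation:
Leaves (nodes with no children): A, B, G, H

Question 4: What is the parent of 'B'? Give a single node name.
Answer: D

Derivation:
Scan adjacency: B appears as child of D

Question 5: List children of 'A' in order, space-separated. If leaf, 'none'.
Answer: none

Derivation:
Node A's children (from adjacency): (leaf)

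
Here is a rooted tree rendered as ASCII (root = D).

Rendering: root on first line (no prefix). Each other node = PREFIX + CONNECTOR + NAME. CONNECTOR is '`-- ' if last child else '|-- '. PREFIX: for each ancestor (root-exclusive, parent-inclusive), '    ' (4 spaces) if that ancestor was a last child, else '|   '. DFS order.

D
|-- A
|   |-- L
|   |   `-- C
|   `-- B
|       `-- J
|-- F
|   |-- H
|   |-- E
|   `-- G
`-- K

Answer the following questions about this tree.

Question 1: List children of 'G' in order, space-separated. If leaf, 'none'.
Answer: none

Derivation:
Node G's children (from adjacency): (leaf)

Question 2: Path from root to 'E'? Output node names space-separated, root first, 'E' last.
Answer: D F E

Derivation:
Walk down from root: D -> F -> E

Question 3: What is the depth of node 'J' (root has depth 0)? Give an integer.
Answer: 3

Derivation:
Path from root to J: D -> A -> B -> J
Depth = number of edges = 3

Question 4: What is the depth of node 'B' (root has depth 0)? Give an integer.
Path from root to B: D -> A -> B
Depth = number of edges = 2

Answer: 2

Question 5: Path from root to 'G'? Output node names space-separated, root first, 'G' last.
Answer: D F G

Derivation:
Walk down from root: D -> F -> G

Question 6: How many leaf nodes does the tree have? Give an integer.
Leaves (nodes with no children): C, E, G, H, J, K

Answer: 6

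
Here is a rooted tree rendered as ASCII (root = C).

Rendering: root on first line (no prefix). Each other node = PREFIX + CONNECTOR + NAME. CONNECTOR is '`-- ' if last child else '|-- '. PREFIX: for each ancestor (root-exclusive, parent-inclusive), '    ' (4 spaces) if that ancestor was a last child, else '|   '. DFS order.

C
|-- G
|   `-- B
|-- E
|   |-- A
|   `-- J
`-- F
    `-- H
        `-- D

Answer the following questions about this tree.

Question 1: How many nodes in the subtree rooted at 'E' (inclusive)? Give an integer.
Subtree rooted at E contains: A, E, J
Count = 3

Answer: 3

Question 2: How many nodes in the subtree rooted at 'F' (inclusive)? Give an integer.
Subtree rooted at F contains: D, F, H
Count = 3

Answer: 3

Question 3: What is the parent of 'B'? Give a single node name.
Scan adjacency: B appears as child of G

Answer: G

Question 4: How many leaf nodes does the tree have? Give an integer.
Leaves (nodes with no children): A, B, D, J

Answer: 4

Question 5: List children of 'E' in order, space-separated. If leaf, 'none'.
Answer: A J

Derivation:
Node E's children (from adjacency): A, J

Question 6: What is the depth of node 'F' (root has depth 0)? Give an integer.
Answer: 1

Derivation:
Path from root to F: C -> F
Depth = number of edges = 1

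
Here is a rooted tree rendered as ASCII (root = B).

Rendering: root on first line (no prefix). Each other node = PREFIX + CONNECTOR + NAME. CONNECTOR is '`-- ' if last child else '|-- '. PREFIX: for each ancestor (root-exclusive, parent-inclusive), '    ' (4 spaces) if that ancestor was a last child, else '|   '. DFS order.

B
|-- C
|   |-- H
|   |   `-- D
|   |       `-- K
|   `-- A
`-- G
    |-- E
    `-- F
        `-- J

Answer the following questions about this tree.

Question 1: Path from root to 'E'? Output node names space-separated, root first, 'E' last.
Walk down from root: B -> G -> E

Answer: B G E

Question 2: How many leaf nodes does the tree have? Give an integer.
Leaves (nodes with no children): A, E, J, K

Answer: 4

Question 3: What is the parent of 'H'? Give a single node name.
Scan adjacency: H appears as child of C

Answer: C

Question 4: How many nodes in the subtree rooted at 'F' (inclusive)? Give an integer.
Subtree rooted at F contains: F, J
Count = 2

Answer: 2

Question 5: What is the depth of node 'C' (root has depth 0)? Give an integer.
Answer: 1

Derivation:
Path from root to C: B -> C
Depth = number of edges = 1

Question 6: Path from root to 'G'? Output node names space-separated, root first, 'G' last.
Answer: B G

Derivation:
Walk down from root: B -> G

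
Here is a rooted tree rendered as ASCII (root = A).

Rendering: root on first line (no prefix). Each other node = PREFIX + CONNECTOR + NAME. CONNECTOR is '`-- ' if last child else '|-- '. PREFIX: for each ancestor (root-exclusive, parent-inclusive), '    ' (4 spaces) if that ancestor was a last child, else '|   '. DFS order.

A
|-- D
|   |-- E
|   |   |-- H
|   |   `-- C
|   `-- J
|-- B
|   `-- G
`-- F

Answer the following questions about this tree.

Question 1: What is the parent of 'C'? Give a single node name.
Scan adjacency: C appears as child of E

Answer: E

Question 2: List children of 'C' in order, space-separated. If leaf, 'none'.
Node C's children (from adjacency): (leaf)

Answer: none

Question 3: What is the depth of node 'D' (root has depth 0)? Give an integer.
Path from root to D: A -> D
Depth = number of edges = 1

Answer: 1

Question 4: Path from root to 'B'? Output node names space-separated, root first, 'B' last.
Walk down from root: A -> B

Answer: A B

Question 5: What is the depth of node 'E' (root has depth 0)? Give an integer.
Path from root to E: A -> D -> E
Depth = number of edges = 2

Answer: 2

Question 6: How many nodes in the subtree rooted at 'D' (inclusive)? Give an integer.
Subtree rooted at D contains: C, D, E, H, J
Count = 5

Answer: 5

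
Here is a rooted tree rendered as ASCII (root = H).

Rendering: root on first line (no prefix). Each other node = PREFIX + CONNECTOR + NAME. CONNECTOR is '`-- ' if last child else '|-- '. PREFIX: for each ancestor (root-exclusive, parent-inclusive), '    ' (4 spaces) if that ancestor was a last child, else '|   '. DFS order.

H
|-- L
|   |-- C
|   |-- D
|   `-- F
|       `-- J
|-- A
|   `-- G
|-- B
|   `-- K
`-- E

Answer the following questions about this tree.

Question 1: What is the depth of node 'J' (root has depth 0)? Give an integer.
Answer: 3

Derivation:
Path from root to J: H -> L -> F -> J
Depth = number of edges = 3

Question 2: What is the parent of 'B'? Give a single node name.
Scan adjacency: B appears as child of H

Answer: H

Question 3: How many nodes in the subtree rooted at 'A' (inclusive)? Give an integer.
Subtree rooted at A contains: A, G
Count = 2

Answer: 2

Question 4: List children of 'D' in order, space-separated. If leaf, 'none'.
Answer: none

Derivation:
Node D's children (from adjacency): (leaf)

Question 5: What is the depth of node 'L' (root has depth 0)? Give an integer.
Path from root to L: H -> L
Depth = number of edges = 1

Answer: 1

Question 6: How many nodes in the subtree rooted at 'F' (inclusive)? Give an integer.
Answer: 2

Derivation:
Subtree rooted at F contains: F, J
Count = 2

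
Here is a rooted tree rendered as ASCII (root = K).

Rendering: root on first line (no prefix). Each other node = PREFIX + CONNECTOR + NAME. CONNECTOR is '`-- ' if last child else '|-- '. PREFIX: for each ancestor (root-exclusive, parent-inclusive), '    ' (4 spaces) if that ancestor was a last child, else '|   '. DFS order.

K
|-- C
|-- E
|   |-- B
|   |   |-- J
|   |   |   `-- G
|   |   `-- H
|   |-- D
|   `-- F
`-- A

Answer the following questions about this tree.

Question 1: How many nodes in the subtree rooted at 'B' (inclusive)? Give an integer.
Answer: 4

Derivation:
Subtree rooted at B contains: B, G, H, J
Count = 4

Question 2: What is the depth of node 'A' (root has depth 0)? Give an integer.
Path from root to A: K -> A
Depth = number of edges = 1

Answer: 1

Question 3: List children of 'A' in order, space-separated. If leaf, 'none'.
Node A's children (from adjacency): (leaf)

Answer: none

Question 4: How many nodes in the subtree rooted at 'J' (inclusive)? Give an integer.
Answer: 2

Derivation:
Subtree rooted at J contains: G, J
Count = 2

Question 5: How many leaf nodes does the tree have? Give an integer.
Answer: 6

Derivation:
Leaves (nodes with no children): A, C, D, F, G, H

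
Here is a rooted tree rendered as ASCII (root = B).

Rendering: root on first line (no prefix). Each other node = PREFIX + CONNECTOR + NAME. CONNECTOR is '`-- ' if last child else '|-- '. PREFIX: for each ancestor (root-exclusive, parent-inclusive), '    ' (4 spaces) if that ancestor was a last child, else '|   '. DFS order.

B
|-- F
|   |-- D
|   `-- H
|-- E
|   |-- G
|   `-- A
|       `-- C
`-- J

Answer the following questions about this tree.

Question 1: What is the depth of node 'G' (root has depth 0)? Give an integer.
Path from root to G: B -> E -> G
Depth = number of edges = 2

Answer: 2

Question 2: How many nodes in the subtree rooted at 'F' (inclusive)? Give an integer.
Answer: 3

Derivation:
Subtree rooted at F contains: D, F, H
Count = 3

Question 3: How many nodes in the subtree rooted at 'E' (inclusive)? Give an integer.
Answer: 4

Derivation:
Subtree rooted at E contains: A, C, E, G
Count = 4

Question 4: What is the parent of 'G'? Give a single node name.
Scan adjacency: G appears as child of E

Answer: E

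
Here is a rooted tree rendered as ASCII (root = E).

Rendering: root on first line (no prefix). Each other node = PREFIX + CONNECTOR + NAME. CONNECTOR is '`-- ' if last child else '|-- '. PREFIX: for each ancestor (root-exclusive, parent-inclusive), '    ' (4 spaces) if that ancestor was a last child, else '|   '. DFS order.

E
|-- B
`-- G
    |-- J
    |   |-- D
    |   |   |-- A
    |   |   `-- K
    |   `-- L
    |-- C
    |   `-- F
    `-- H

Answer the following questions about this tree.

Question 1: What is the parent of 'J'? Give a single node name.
Scan adjacency: J appears as child of G

Answer: G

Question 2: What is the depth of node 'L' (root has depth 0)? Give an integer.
Answer: 3

Derivation:
Path from root to L: E -> G -> J -> L
Depth = number of edges = 3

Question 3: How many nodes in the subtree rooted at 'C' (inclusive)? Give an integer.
Answer: 2

Derivation:
Subtree rooted at C contains: C, F
Count = 2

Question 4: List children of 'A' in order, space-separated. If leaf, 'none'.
Node A's children (from adjacency): (leaf)

Answer: none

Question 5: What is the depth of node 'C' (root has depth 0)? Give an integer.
Path from root to C: E -> G -> C
Depth = number of edges = 2

Answer: 2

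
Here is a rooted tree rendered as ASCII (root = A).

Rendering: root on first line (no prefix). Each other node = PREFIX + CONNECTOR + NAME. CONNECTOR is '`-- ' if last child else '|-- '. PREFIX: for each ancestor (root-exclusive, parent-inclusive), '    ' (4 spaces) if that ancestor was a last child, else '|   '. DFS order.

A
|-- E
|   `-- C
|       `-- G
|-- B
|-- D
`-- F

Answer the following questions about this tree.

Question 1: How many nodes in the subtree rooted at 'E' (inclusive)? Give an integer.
Subtree rooted at E contains: C, E, G
Count = 3

Answer: 3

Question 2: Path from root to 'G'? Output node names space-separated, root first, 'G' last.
Walk down from root: A -> E -> C -> G

Answer: A E C G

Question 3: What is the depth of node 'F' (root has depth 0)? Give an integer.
Path from root to F: A -> F
Depth = number of edges = 1

Answer: 1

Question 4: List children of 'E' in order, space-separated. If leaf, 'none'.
Node E's children (from adjacency): C

Answer: C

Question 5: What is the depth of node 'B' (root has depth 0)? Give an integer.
Answer: 1

Derivation:
Path from root to B: A -> B
Depth = number of edges = 1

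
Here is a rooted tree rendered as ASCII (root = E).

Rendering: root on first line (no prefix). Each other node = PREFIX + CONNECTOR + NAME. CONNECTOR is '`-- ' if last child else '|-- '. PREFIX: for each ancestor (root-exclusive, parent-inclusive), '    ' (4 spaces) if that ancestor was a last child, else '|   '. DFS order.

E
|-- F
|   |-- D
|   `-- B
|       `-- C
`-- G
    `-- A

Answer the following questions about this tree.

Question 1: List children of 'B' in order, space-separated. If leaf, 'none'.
Answer: C

Derivation:
Node B's children (from adjacency): C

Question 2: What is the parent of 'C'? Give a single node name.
Answer: B

Derivation:
Scan adjacency: C appears as child of B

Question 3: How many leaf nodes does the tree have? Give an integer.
Leaves (nodes with no children): A, C, D

Answer: 3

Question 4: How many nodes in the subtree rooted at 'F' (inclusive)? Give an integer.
Answer: 4

Derivation:
Subtree rooted at F contains: B, C, D, F
Count = 4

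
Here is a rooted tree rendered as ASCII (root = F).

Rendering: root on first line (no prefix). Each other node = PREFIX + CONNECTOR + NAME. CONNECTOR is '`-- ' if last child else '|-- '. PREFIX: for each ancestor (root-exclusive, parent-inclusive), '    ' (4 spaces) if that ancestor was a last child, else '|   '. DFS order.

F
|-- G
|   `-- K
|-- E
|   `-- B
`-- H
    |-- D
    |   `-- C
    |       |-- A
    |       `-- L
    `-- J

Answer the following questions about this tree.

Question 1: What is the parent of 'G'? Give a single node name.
Scan adjacency: G appears as child of F

Answer: F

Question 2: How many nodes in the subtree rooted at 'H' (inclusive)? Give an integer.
Answer: 6

Derivation:
Subtree rooted at H contains: A, C, D, H, J, L
Count = 6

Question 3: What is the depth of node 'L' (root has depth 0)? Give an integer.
Answer: 4

Derivation:
Path from root to L: F -> H -> D -> C -> L
Depth = number of edges = 4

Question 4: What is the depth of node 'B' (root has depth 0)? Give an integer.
Answer: 2

Derivation:
Path from root to B: F -> E -> B
Depth = number of edges = 2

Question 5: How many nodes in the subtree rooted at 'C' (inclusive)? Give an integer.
Subtree rooted at C contains: A, C, L
Count = 3

Answer: 3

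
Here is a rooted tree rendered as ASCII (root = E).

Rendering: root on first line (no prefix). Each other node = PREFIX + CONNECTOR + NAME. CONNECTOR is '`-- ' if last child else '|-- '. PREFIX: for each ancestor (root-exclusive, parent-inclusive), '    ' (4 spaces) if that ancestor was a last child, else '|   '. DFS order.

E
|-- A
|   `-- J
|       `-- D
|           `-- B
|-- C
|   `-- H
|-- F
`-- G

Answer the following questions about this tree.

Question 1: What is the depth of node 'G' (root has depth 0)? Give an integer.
Answer: 1

Derivation:
Path from root to G: E -> G
Depth = number of edges = 1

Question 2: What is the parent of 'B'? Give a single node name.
Answer: D

Derivation:
Scan adjacency: B appears as child of D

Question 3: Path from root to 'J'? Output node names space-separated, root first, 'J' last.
Answer: E A J

Derivation:
Walk down from root: E -> A -> J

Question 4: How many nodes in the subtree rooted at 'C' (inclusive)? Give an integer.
Subtree rooted at C contains: C, H
Count = 2

Answer: 2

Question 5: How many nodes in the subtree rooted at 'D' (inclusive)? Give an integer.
Subtree rooted at D contains: B, D
Count = 2

Answer: 2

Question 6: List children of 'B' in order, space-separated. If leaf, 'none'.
Answer: none

Derivation:
Node B's children (from adjacency): (leaf)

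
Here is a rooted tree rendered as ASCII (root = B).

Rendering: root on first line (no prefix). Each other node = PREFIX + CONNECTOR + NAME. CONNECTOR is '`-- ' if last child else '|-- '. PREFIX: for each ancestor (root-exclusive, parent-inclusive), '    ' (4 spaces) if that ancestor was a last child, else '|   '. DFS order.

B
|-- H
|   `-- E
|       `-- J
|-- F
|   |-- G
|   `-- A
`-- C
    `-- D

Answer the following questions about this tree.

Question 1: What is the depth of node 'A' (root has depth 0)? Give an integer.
Path from root to A: B -> F -> A
Depth = number of edges = 2

Answer: 2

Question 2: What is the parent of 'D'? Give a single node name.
Answer: C

Derivation:
Scan adjacency: D appears as child of C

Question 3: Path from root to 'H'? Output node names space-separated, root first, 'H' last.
Walk down from root: B -> H

Answer: B H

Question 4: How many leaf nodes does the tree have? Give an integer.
Leaves (nodes with no children): A, D, G, J

Answer: 4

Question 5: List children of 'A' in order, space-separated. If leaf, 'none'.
Node A's children (from adjacency): (leaf)

Answer: none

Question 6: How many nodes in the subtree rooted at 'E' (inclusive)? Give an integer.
Answer: 2

Derivation:
Subtree rooted at E contains: E, J
Count = 2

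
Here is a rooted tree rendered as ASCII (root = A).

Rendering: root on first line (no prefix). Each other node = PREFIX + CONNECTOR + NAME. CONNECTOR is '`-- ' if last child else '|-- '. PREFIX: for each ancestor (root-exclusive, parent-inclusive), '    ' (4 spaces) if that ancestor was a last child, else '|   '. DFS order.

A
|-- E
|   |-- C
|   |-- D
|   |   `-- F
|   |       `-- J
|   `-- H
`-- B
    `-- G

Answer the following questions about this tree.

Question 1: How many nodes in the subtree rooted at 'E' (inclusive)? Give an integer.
Subtree rooted at E contains: C, D, E, F, H, J
Count = 6

Answer: 6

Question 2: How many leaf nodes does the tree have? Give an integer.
Answer: 4

Derivation:
Leaves (nodes with no children): C, G, H, J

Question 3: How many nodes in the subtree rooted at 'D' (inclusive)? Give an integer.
Answer: 3

Derivation:
Subtree rooted at D contains: D, F, J
Count = 3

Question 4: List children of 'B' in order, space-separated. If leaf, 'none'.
Answer: G

Derivation:
Node B's children (from adjacency): G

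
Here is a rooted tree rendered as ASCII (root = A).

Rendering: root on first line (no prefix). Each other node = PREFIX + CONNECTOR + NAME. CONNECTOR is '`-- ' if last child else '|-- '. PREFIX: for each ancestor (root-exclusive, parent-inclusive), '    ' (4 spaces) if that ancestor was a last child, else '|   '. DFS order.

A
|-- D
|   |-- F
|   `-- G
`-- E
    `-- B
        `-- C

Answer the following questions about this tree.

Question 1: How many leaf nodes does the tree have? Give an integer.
Leaves (nodes with no children): C, F, G

Answer: 3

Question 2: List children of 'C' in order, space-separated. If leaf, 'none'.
Node C's children (from adjacency): (leaf)

Answer: none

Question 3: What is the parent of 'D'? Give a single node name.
Scan adjacency: D appears as child of A

Answer: A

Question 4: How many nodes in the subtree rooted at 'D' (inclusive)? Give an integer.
Subtree rooted at D contains: D, F, G
Count = 3

Answer: 3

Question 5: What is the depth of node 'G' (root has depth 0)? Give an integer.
Path from root to G: A -> D -> G
Depth = number of edges = 2

Answer: 2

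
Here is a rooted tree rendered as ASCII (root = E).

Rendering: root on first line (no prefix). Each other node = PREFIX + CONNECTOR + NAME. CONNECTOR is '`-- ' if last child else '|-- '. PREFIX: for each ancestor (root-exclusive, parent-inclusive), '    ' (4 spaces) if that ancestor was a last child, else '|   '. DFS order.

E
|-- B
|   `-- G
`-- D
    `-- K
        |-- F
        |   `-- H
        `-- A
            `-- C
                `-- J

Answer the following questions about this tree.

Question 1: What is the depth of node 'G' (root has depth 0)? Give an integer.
Answer: 2

Derivation:
Path from root to G: E -> B -> G
Depth = number of edges = 2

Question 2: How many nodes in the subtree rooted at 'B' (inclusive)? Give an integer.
Answer: 2

Derivation:
Subtree rooted at B contains: B, G
Count = 2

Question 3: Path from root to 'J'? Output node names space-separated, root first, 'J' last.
Answer: E D K A C J

Derivation:
Walk down from root: E -> D -> K -> A -> C -> J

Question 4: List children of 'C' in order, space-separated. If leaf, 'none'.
Answer: J

Derivation:
Node C's children (from adjacency): J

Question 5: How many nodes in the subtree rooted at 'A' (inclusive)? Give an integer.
Subtree rooted at A contains: A, C, J
Count = 3

Answer: 3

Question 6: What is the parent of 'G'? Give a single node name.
Scan adjacency: G appears as child of B

Answer: B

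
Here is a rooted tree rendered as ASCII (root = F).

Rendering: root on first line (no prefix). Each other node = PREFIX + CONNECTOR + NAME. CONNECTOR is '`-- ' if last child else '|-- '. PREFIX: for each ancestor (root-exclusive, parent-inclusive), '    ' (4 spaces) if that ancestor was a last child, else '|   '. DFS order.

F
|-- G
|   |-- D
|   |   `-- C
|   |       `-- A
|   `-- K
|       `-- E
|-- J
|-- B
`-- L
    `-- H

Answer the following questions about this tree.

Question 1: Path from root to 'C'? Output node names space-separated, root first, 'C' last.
Walk down from root: F -> G -> D -> C

Answer: F G D C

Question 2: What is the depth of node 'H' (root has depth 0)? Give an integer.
Answer: 2

Derivation:
Path from root to H: F -> L -> H
Depth = number of edges = 2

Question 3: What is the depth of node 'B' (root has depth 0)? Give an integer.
Path from root to B: F -> B
Depth = number of edges = 1

Answer: 1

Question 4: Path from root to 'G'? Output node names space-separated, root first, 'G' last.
Answer: F G

Derivation:
Walk down from root: F -> G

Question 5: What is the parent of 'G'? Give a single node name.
Scan adjacency: G appears as child of F

Answer: F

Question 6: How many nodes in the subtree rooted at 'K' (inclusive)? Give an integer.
Answer: 2

Derivation:
Subtree rooted at K contains: E, K
Count = 2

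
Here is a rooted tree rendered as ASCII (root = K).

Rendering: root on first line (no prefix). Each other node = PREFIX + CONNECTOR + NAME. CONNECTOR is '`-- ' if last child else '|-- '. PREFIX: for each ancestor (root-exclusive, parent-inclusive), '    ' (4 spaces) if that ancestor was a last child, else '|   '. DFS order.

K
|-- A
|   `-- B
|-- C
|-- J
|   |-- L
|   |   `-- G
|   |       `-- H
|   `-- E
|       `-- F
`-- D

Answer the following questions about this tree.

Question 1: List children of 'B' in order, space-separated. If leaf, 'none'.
Answer: none

Derivation:
Node B's children (from adjacency): (leaf)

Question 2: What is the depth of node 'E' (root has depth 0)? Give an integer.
Answer: 2

Derivation:
Path from root to E: K -> J -> E
Depth = number of edges = 2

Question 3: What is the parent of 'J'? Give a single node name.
Scan adjacency: J appears as child of K

Answer: K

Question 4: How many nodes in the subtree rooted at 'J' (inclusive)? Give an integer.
Answer: 6

Derivation:
Subtree rooted at J contains: E, F, G, H, J, L
Count = 6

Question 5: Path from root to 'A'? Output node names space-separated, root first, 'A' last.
Walk down from root: K -> A

Answer: K A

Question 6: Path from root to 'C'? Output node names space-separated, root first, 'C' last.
Walk down from root: K -> C

Answer: K C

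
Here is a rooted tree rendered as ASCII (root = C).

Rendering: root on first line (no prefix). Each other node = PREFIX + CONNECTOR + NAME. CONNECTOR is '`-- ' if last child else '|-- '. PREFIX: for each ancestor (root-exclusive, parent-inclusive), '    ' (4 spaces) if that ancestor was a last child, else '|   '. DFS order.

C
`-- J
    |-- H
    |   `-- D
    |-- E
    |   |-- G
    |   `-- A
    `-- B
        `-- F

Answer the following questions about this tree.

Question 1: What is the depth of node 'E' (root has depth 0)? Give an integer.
Answer: 2

Derivation:
Path from root to E: C -> J -> E
Depth = number of edges = 2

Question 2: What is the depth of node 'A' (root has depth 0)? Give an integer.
Path from root to A: C -> J -> E -> A
Depth = number of edges = 3

Answer: 3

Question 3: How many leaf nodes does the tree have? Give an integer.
Leaves (nodes with no children): A, D, F, G

Answer: 4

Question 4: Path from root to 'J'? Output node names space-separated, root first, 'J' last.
Answer: C J

Derivation:
Walk down from root: C -> J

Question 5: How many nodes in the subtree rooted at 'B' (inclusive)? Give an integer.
Answer: 2

Derivation:
Subtree rooted at B contains: B, F
Count = 2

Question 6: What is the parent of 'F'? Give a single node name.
Answer: B

Derivation:
Scan adjacency: F appears as child of B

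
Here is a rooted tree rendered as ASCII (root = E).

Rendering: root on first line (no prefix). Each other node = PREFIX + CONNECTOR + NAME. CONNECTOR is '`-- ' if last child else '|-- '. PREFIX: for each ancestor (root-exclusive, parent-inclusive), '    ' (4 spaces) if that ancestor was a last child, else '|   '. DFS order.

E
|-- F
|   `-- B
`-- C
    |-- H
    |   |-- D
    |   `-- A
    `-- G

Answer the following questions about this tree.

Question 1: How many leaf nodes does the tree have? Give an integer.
Leaves (nodes with no children): A, B, D, G

Answer: 4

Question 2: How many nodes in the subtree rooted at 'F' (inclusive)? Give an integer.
Answer: 2

Derivation:
Subtree rooted at F contains: B, F
Count = 2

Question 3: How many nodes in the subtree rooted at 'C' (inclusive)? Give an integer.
Answer: 5

Derivation:
Subtree rooted at C contains: A, C, D, G, H
Count = 5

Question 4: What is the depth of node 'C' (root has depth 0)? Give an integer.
Answer: 1

Derivation:
Path from root to C: E -> C
Depth = number of edges = 1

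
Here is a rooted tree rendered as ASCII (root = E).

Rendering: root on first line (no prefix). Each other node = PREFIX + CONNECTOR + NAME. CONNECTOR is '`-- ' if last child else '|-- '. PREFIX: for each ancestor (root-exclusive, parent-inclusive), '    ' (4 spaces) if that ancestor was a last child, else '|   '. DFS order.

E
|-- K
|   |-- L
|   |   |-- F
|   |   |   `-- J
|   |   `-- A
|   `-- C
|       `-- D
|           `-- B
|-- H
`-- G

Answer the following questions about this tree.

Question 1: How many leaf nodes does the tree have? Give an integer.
Leaves (nodes with no children): A, B, G, H, J

Answer: 5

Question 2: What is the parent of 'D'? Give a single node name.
Scan adjacency: D appears as child of C

Answer: C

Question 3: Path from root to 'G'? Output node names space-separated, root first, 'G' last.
Walk down from root: E -> G

Answer: E G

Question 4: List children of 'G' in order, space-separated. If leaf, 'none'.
Node G's children (from adjacency): (leaf)

Answer: none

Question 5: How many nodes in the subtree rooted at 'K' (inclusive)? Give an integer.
Answer: 8

Derivation:
Subtree rooted at K contains: A, B, C, D, F, J, K, L
Count = 8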